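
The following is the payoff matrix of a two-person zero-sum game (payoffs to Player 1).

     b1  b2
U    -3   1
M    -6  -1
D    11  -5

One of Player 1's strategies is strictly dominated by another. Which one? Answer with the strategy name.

M

U gives a strictly higher payoff than M against every column: -3 > -6, 1 > -1.
So M is strictly dominated and Player 1 never plays it.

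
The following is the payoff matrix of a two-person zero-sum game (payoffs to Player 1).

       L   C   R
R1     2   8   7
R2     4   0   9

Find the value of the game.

16/5

Row minima: R1 → 2, R2 → 0; maximin = 2.
Column maxima: L → 4, C → 8, R → 9; minimax = 4.
2 ≠ 4, so there is no saddle point; optimal play is mixed.
R is strictly dominated by L (it gives Player 1 strictly more in every row), so Player 2 never plays it.
On the remaining 2×2 (R1, R2 vs L, C):
Let Player 1 play R1 with probability p. Expected payoff against L: 2p + 4(1−p) = −2p + 4; against C: 8p + 0(1−p) = 8p.
Setting these equal: −2p + 4 = 8p ⇒ −10p = -4 ⇒ p = 2/5, and the value is (-2)·(2/5) + 4 = 16/5.
For Player 2: with q = P(L), equating R1's and R2's payoffs gives −6q + 8 = 4q ⇒ q = 4/5.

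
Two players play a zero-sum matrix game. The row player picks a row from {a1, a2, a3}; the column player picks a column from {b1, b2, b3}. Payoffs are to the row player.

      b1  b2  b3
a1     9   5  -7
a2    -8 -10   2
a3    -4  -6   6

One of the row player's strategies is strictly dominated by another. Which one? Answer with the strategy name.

a3 gives a strictly higher payoff than a2 against every column: -4 > -8, -6 > -10, 6 > 2.
So a2 is strictly dominated and the row player never plays it.

a2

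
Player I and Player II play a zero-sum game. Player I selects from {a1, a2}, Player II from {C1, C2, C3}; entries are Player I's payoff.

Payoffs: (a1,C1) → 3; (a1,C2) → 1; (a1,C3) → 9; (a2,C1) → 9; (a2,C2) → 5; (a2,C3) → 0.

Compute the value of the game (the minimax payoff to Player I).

Row minima: a1 → 1, a2 → 0; maximin = 1.
Column maxima: C1 → 9, C2 → 5, C3 → 9; minimax = 5.
1 ≠ 5, so there is no saddle point; optimal play is mixed.
C1 is strictly dominated by C2 (it gives Player I strictly more in every row), so Player II never plays it.
On the remaining 2×2 (a1, a2 vs C2, C3):
Let Player I play a1 with probability p. Expected payoff against C2: 1p + 5(1−p) = −4p + 5; against C3: 9p + 0(1−p) = 9p.
Setting these equal: −4p + 5 = 9p ⇒ −13p = -5 ⇒ p = 5/13, and the value is (-4)·(5/13) + 5 = 45/13.
For Player II: with q = P(C2), equating a1's and a2's payoffs gives −8q + 9 = 5q ⇒ q = 9/13.

45/13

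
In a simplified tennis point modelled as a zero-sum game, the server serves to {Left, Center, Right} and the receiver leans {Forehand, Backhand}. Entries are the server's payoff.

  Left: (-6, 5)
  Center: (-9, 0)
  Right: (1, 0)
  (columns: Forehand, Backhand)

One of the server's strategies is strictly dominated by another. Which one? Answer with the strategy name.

Left gives a strictly higher payoff than Center against every column: -6 > -9, 5 > 0.
So Center is strictly dominated and the server never plays it.

Center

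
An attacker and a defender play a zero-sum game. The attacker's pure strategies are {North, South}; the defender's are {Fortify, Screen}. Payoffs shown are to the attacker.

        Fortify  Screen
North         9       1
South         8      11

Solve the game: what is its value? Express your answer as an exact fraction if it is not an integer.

91/11

Row minima: North → 1, South → 8; maximin = 8.
Column maxima: Fortify → 9, Screen → 11; minimax = 9.
8 ≠ 9, so there is no saddle point; optimal play is mixed.
Let the attacker play North with probability p. Expected payoff against Fortify: 9p + 8(1−p) = p + 8; against Screen: 1p + 11(1−p) = −10p + 11.
Setting these equal: p + 8 = −10p + 11 ⇒ 11p = 3 ⇒ p = 3/11, and the value is (1)·(3/11) + 8 = 91/11.
For the defender: with q = P(Fortify), equating North's and South's payoffs gives 8q + 1 = −3q + 11 ⇒ q = 10/11.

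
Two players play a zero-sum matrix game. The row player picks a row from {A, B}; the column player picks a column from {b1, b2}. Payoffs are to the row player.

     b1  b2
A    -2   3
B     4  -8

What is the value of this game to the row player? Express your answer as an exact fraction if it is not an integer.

-4/17

Row minima: A → -2, B → -8; maximin = -2.
Column maxima: b1 → 4, b2 → 3; minimax = 3.
-2 ≠ 3, so there is no saddle point; optimal play is mixed.
Let the row player play A with probability p. Expected payoff against b1: (-2)p + 4(1−p) = −6p + 4; against b2: 3p + (-8)(1−p) = 11p − 8.
Setting these equal: −6p + 4 = 11p − 8 ⇒ −17p = -12 ⇒ p = 12/17, and the value is (-6)·(12/17) + 4 = -4/17.
For the column player: with q = P(b1), equating A's and B's payoffs gives −5q + 3 = 12q − 8 ⇒ q = 11/17.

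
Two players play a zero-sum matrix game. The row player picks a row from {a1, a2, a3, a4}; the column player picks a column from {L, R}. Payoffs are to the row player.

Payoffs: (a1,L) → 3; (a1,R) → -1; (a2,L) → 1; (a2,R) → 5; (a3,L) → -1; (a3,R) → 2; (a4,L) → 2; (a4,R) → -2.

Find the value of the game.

2

Row minima: a1 → -1, a2 → 1, a3 → -1, a4 → -2; maximin = 1.
Column maxima: L → 3, R → 5; minimax = 3.
1 ≠ 3, so there is no saddle point; optimal play is mixed.
a3 is strictly dominated by a2, so the row player never plays it.
a4 is strictly dominated by a1, so the row player never plays it.
On the remaining 2×2 (a1, a2 vs L, R):
Let the row player play a1 with probability p. Expected payoff against L: 3p + 1(1−p) = 2p + 1; against R: (-1)p + 5(1−p) = −6p + 5.
Setting these equal: 2p + 1 = −6p + 5 ⇒ 8p = 4 ⇒ p = 1/2, and the value is (2)·(1/2) + 1 = 2.
For the column player: with q = P(L), equating a1's and a2's payoffs gives 4q − 1 = −4q + 5 ⇒ q = 3/4.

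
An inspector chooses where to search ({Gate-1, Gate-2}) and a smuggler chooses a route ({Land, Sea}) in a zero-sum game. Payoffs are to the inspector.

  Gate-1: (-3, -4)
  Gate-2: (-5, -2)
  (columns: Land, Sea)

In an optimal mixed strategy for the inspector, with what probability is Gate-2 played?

Row minima: Gate-1 → -4, Gate-2 → -5; maximin = -4.
Column maxima: Land → -3, Sea → -2; minimax = -3.
-4 ≠ -3, so there is no saddle point; optimal play is mixed.
Let the inspector play Gate-1 with probability p. Expected payoff against Land: (-3)p + (-5)(1−p) = 2p − 5; against Sea: (-4)p + (-2)(1−p) = −2p − 2.
Setting these equal: 2p − 5 = −2p − 2 ⇒ 4p = 3 ⇒ p = 3/4, and the value is (2)·(3/4) − 5 = -7/2.
For the smuggler: with q = P(Land), equating Gate-1's and Gate-2's payoffs gives q − 4 = −3q − 2 ⇒ q = 1/2.

1/4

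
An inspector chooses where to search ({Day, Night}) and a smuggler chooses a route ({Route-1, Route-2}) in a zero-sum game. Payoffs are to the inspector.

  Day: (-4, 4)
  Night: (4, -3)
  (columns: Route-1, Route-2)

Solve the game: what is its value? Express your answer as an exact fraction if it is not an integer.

Row minima: Day → -4, Night → -3; maximin = -3.
Column maxima: Route-1 → 4, Route-2 → 4; minimax = 4.
-3 ≠ 4, so there is no saddle point; optimal play is mixed.
Let the inspector play Day with probability p. Expected payoff against Route-1: (-4)p + 4(1−p) = −8p + 4; against Route-2: 4p + (-3)(1−p) = 7p − 3.
Setting these equal: −8p + 4 = 7p − 3 ⇒ −15p = -7 ⇒ p = 7/15, and the value is (-8)·(7/15) + 4 = 4/15.
For the smuggler: with q = P(Route-1), equating Day's and Night's payoffs gives −8q + 4 = 7q − 3 ⇒ q = 7/15.

4/15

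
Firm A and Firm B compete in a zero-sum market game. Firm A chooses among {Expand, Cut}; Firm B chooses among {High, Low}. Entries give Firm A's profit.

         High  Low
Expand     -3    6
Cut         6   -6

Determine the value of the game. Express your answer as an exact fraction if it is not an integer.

6/7

Row minima: Expand → -3, Cut → -6; maximin = -3.
Column maxima: High → 6, Low → 6; minimax = 6.
-3 ≠ 6, so there is no saddle point; optimal play is mixed.
Let Firm A play Expand with probability p. Expected payoff against High: (-3)p + 6(1−p) = −9p + 6; against Low: 6p + (-6)(1−p) = 12p − 6.
Setting these equal: −9p + 6 = 12p − 6 ⇒ −21p = -12 ⇒ p = 4/7, and the value is (-9)·(4/7) + 6 = 6/7.
For Firm B: with q = P(High), equating Expand's and Cut's payoffs gives −9q + 6 = 12q − 6 ⇒ q = 4/7.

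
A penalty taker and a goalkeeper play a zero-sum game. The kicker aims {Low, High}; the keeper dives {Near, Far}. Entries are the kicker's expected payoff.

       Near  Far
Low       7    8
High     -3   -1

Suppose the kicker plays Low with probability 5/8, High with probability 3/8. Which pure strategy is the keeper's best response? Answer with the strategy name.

Near

If the keeper plays Near, the kicker's expected payoff is (5/8)·7 + (3/8)·(-3) = 13/4.
If the keeper plays Far, the kicker's expected payoff is (5/8)·8 + (3/8)·(-1) = 37/8.
The keeper minimizes the kicker's payoff; the smallest is 13/4, so the best response is Near.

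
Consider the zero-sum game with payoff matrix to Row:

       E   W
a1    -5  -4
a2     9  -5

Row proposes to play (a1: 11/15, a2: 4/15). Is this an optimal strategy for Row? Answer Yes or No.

No

Against E this mix gives (11/15)·(-5) + (4/15)·9 = -19/15.
Against W this mix gives (11/15)·(-4) + (4/15)·(-5) = -64/15.
Column will play W, holding Row to -64/15. Shifting weight toward the row that does better against W would raise this floor (the equalizing mix achieves -61/15 against both W and E), so the proposed strategy is not optimal.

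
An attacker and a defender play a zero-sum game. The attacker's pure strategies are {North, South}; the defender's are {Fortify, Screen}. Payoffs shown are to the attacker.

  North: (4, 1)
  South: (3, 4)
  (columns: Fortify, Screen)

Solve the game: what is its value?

Row minima: North → 1, South → 3; maximin = 3.
Column maxima: Fortify → 4, Screen → 4; minimax = 4.
3 ≠ 4, so there is no saddle point; optimal play is mixed.
Let the attacker play North with probability p. Expected payoff against Fortify: 4p + 3(1−p) = p + 3; against Screen: 1p + 4(1−p) = −3p + 4.
Setting these equal: p + 3 = −3p + 4 ⇒ 4p = 1 ⇒ p = 1/4, and the value is (1)·(1/4) + 3 = 13/4.
For the defender: with q = P(Fortify), equating North's and South's payoffs gives 3q + 1 = −q + 4 ⇒ q = 3/4.

13/4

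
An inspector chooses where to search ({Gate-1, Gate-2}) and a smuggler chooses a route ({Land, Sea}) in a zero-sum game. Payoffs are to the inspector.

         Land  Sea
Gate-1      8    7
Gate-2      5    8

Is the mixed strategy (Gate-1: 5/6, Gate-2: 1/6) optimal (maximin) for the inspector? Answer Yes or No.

Against Land this mix gives (5/6)·8 + (1/6)·5 = 15/2.
Against Sea this mix gives (5/6)·7 + (1/6)·8 = 43/6.
The smuggler will play Sea, holding the inspector to 43/6. Shifting weight toward the row that does better against Sea would raise this floor (the equalizing mix achieves 29/4 against both Sea and Land), so the proposed strategy is not optimal.

No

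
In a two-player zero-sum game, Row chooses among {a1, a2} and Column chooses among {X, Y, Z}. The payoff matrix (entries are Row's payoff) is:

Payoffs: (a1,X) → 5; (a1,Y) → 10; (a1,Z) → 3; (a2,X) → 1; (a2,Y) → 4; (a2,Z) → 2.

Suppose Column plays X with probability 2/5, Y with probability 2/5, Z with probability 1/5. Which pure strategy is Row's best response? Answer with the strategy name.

Expected payoff of a1: (2/5)·5 + (2/5)·10 + (1/5)·3 = 33/5.
Expected payoff of a2: (2/5)·1 + (2/5)·4 + (1/5)·2 = 12/5.
The largest is 33/5, so Row's best response is a1.

a1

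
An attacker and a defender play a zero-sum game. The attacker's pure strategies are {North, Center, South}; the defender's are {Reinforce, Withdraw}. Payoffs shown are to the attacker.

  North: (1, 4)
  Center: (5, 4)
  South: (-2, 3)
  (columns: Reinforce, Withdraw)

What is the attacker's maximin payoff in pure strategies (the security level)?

Row minima: North → 1, Center → 4, South → -2.
The best of these is 4.

4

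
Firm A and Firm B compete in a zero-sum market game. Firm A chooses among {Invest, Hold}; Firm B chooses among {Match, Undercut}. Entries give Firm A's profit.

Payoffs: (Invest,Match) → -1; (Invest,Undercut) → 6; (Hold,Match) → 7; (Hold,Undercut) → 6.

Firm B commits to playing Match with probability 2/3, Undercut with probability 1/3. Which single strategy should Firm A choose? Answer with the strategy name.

Hold

Expected payoff of Invest: (2/3)·(-1) + (1/3)·6 = 4/3.
Expected payoff of Hold: (2/3)·7 + (1/3)·6 = 20/3.
The largest is 20/3, so Firm A's best response is Hold.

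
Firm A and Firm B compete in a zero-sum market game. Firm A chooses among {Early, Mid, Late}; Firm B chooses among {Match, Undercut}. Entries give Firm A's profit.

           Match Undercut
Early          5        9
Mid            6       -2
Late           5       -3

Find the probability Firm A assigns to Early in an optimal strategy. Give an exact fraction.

2/3

Row minima: Early → 5, Mid → -2, Late → -3; maximin = 5.
Column maxima: Match → 6, Undercut → 9; minimax = 6.
5 ≠ 6, so there is no saddle point; optimal play is mixed.
Late is strictly dominated by Mid, so Firm A never plays it.
On the remaining 2×2 (Early, Mid vs Match, Undercut):
Let Firm A play Early with probability p. Expected payoff against Match: 5p + 6(1−p) = −p + 6; against Undercut: 9p + (-2)(1−p) = 11p − 2.
Setting these equal: −p + 6 = 11p − 2 ⇒ −12p = -8 ⇒ p = 2/3, and the value is (-1)·(2/3) + 6 = 16/3.
For Firm B: with q = P(Match), equating Early's and Mid's payoffs gives −4q + 9 = 8q − 2 ⇒ q = 11/12.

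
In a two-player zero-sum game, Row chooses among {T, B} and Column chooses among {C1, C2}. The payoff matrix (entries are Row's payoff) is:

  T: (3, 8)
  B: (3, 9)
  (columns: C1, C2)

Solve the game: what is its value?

Row minima: T → 3, B → 3; maximin = 3.
Column maxima: C1 → 3, C2 → 9; minimax = 3.
Since maximin = minimax = 3, there is a saddle point and the value is 3.

3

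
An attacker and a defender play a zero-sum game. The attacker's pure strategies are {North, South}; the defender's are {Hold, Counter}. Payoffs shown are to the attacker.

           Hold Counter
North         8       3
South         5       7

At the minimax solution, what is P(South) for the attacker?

5/7

Row minima: North → 3, South → 5; maximin = 5.
Column maxima: Hold → 8, Counter → 7; minimax = 7.
5 ≠ 7, so there is no saddle point; optimal play is mixed.
Let the attacker play North with probability p. Expected payoff against Hold: 8p + 5(1−p) = 3p + 5; against Counter: 3p + 7(1−p) = −4p + 7.
Setting these equal: 3p + 5 = −4p + 7 ⇒ 7p = 2 ⇒ p = 2/7, and the value is (3)·(2/7) + 5 = 41/7.
For the defender: with q = P(Hold), equating North's and South's payoffs gives 5q + 3 = −2q + 7 ⇒ q = 4/7.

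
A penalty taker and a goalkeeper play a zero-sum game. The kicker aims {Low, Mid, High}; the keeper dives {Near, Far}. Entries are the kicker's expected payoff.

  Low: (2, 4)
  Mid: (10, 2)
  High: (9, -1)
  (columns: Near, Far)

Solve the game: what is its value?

18/5

Row minima: Low → 2, Mid → 2, High → -1; maximin = 2.
Column maxima: Near → 10, Far → 4; minimax = 4.
2 ≠ 4, so there is no saddle point; optimal play is mixed.
High is strictly dominated by Mid, so the kicker never plays it.
On the remaining 2×2 (Low, Mid vs Near, Far):
Let the kicker play Low with probability p. Expected payoff against Near: 2p + 10(1−p) = −8p + 10; against Far: 4p + 2(1−p) = 2p + 2.
Setting these equal: −8p + 10 = 2p + 2 ⇒ −10p = -8 ⇒ p = 4/5, and the value is (-8)·(4/5) + 10 = 18/5.
For the keeper: with q = P(Near), equating Low's and Mid's payoffs gives −2q + 4 = 8q + 2 ⇒ q = 1/5.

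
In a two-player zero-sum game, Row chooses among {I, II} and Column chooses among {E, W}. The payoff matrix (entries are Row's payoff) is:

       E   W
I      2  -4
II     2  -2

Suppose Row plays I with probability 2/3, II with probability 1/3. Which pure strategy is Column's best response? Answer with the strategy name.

W

If Column plays E, Row's expected payoff is (2/3)·2 + (1/3)·2 = 2.
If Column plays W, Row's expected payoff is (2/3)·(-4) + (1/3)·(-2) = -10/3.
Column minimizes Row's payoff; the smallest is -10/3, so the best response is W.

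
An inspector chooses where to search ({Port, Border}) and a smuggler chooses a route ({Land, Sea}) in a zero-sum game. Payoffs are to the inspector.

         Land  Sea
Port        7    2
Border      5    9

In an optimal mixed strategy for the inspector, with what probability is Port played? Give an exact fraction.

4/9

Row minima: Port → 2, Border → 5; maximin = 5.
Column maxima: Land → 7, Sea → 9; minimax = 7.
5 ≠ 7, so there is no saddle point; optimal play is mixed.
Let the inspector play Port with probability p. Expected payoff against Land: 7p + 5(1−p) = 2p + 5; against Sea: 2p + 9(1−p) = −7p + 9.
Setting these equal: 2p + 5 = −7p + 9 ⇒ 9p = 4 ⇒ p = 4/9, and the value is (2)·(4/9) + 5 = 53/9.
For the smuggler: with q = P(Land), equating Port's and Border's payoffs gives 5q + 2 = −4q + 9 ⇒ q = 7/9.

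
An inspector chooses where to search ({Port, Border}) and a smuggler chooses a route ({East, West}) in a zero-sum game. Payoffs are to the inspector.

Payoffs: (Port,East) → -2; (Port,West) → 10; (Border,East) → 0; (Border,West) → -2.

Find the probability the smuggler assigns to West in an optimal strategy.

Row minima: Port → -2, Border → -2; maximin = -2.
Column maxima: East → 0, West → 10; minimax = 0.
-2 ≠ 0, so there is no saddle point; optimal play is mixed.
Let the inspector play Port with probability p. Expected payoff against East: (-2)p + 0(1−p) = −2p; against West: 10p + (-2)(1−p) = 12p − 2.
Setting these equal: −2p = 12p − 2 ⇒ −14p = -2 ⇒ p = 1/7, and the value is (-2)·(1/7) = -2/7.
For the smuggler: with q = P(East), equating Port's and Border's payoffs gives −12q + 10 = 2q − 2 ⇒ q = 6/7.

1/7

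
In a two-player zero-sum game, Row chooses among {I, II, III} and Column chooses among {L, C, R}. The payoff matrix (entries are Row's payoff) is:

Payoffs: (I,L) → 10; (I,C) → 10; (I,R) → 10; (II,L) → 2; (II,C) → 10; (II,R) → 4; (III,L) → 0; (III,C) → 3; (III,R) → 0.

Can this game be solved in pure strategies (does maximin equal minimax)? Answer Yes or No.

Yes

Row minima: I → 10, II → 2, III → 0; maximin = 10.
Column maxima: L → 10, C → 10, R → 10; minimax = 10.
maximin = minimax = 10, so a saddle point exists.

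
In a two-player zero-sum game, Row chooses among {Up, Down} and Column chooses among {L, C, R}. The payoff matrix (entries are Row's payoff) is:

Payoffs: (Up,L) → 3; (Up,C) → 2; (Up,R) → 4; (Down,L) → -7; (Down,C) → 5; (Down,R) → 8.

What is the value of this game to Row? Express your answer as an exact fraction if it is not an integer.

29/13

Row minima: Up → 2, Down → -7; maximin = 2.
Column maxima: L → 3, C → 5, R → 8; minimax = 3.
2 ≠ 3, so there is no saddle point; optimal play is mixed.
R is strictly dominated by L (it gives Row strictly more in every row), so Column never plays it.
On the remaining 2×2 (Up, Down vs L, C):
Let Row play Up with probability p. Expected payoff against L: 3p + (-7)(1−p) = 10p − 7; against C: 2p + 5(1−p) = −3p + 5.
Setting these equal: 10p − 7 = −3p + 5 ⇒ 13p = 12 ⇒ p = 12/13, and the value is (10)·(12/13) − 7 = 29/13.
For Column: with q = P(L), equating Up's and Down's payoffs gives q + 2 = −12q + 5 ⇒ q = 3/13.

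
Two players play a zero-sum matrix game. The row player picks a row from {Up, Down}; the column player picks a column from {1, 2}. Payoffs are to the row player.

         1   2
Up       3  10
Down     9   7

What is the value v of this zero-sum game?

23/3

Row minima: Up → 3, Down → 7; maximin = 7.
Column maxima: 1 → 9, 2 → 10; minimax = 9.
7 ≠ 9, so there is no saddle point; optimal play is mixed.
Let the row player play Up with probability p. Expected payoff against 1: 3p + 9(1−p) = −6p + 9; against 2: 10p + 7(1−p) = 3p + 7.
Setting these equal: −6p + 9 = 3p + 7 ⇒ −9p = -2 ⇒ p = 2/9, and the value is (-6)·(2/9) + 9 = 23/3.
For the column player: with q = P(1), equating Up's and Down's payoffs gives −7q + 10 = 2q + 7 ⇒ q = 1/3.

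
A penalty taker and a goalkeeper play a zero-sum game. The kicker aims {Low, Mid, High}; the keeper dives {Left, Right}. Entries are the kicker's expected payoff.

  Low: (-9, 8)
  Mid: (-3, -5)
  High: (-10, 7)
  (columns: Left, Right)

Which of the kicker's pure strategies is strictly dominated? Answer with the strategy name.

Low gives a strictly higher payoff than High against every column: -9 > -10, 8 > 7.
So High is strictly dominated and the kicker never plays it.

High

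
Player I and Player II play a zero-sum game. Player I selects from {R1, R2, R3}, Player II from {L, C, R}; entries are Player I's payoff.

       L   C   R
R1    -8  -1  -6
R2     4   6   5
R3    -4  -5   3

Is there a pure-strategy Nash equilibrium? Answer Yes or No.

Row minima: R1 → -8, R2 → 4, R3 → -5; maximin = 4.
Column maxima: L → 4, C → 6, R → 5; minimax = 4.
maximin = minimax = 4, so a saddle point exists.

Yes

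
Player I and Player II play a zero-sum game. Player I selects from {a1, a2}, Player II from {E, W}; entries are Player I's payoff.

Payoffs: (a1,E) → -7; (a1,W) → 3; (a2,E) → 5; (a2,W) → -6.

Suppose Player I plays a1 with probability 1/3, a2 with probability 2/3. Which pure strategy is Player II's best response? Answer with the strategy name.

W

If Player II plays E, Player I's expected payoff is (1/3)·(-7) + (2/3)·5 = 1.
If Player II plays W, Player I's expected payoff is (1/3)·3 + (2/3)·(-6) = -3.
Player II minimizes Player I's payoff; the smallest is -3, so the best response is W.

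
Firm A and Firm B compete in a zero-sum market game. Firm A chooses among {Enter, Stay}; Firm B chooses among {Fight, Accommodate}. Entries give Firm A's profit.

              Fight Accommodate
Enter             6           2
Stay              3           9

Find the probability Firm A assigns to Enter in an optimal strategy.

3/5

Row minima: Enter → 2, Stay → 3; maximin = 3.
Column maxima: Fight → 6, Accommodate → 9; minimax = 6.
3 ≠ 6, so there is no saddle point; optimal play is mixed.
Let Firm A play Enter with probability p. Expected payoff against Fight: 6p + 3(1−p) = 3p + 3; against Accommodate: 2p + 9(1−p) = −7p + 9.
Setting these equal: 3p + 3 = −7p + 9 ⇒ 10p = 6 ⇒ p = 3/5, and the value is (3)·(3/5) + 3 = 24/5.
For Firm B: with q = P(Fight), equating Enter's and Stay's payoffs gives 4q + 2 = −6q + 9 ⇒ q = 7/10.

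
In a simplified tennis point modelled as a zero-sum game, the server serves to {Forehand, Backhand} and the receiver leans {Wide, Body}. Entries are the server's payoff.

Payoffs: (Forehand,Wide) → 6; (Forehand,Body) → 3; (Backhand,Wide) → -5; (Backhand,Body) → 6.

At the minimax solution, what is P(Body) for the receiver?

Row minima: Forehand → 3, Backhand → -5; maximin = 3.
Column maxima: Wide → 6, Body → 6; minimax = 6.
3 ≠ 6, so there is no saddle point; optimal play is mixed.
Let the server play Forehand with probability p. Expected payoff against Wide: 6p + (-5)(1−p) = 11p − 5; against Body: 3p + 6(1−p) = −3p + 6.
Setting these equal: 11p − 5 = −3p + 6 ⇒ 14p = 11 ⇒ p = 11/14, and the value is (11)·(11/14) − 5 = 51/14.
For the receiver: with q = P(Wide), equating Forehand's and Backhand's payoffs gives 3q + 3 = −11q + 6 ⇒ q = 3/14.

11/14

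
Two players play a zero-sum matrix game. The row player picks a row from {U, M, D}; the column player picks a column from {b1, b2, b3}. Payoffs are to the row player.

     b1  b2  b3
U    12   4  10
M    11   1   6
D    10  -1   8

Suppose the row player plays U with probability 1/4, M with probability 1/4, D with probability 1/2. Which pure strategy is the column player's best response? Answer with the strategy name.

If the column player plays b1, the row player's expected payoff is (1/4)·12 + (1/4)·11 + (1/2)·10 = 43/4.
If the column player plays b2, the row player's expected payoff is (1/4)·4 + (1/4)·1 + (1/2)·(-1) = 3/4.
If the column player plays b3, the row player's expected payoff is (1/4)·10 + (1/4)·6 + (1/2)·8 = 8.
The column player minimizes the row player's payoff; the smallest is 3/4, so the best response is b2.

b2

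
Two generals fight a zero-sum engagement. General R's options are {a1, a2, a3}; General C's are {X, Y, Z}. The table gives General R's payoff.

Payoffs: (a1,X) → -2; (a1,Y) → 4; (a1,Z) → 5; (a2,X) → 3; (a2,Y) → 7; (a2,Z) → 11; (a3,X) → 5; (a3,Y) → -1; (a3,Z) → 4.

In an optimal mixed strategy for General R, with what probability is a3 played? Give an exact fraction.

Row minima: a1 → -2, a2 → 3, a3 → -1; maximin = 3.
Column maxima: X → 5, Y → 7, Z → 11; minimax = 5.
3 ≠ 5, so there is no saddle point; optimal play is mixed.
a1 is strictly dominated by a2, so General R never plays it.
Z is strictly dominated by Y (it gives General R strictly more in every row), so General C never plays it.
On the remaining 2×2 (a2, a3 vs X, Y):
Let General R play a2 with probability p. Expected payoff against X: 3p + 5(1−p) = −2p + 5; against Y: 7p + (-1)(1−p) = 8p − 1.
Setting these equal: −2p + 5 = 8p − 1 ⇒ −10p = -6 ⇒ p = 3/5, and the value is (-2)·(3/5) + 5 = 19/5.
For General C: with q = P(X), equating a2's and a3's payoffs gives −4q + 7 = 6q − 1 ⇒ q = 4/5.

2/5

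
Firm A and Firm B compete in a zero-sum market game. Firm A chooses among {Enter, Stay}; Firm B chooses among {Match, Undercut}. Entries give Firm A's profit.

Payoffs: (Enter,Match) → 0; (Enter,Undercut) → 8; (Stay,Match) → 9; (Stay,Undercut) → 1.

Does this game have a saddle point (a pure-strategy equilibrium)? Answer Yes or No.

No

Row minima: Enter → 0, Stay → 1; maximin = 1.
Column maxima: Match → 9, Undercut → 8; minimax = 8.
1 ≠ 8, so no pure-strategy equilibrium exists.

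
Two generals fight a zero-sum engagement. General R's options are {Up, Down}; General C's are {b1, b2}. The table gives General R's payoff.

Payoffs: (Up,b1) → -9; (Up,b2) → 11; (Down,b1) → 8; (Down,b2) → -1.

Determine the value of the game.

79/29

Row minima: Up → -9, Down → -1; maximin = -1.
Column maxima: b1 → 8, b2 → 11; minimax = 8.
-1 ≠ 8, so there is no saddle point; optimal play is mixed.
Let General R play Up with probability p. Expected payoff against b1: (-9)p + 8(1−p) = −17p + 8; against b2: 11p + (-1)(1−p) = 12p − 1.
Setting these equal: −17p + 8 = 12p − 1 ⇒ −29p = -9 ⇒ p = 9/29, and the value is (-17)·(9/29) + 8 = 79/29.
For General C: with q = P(b1), equating Up's and Down's payoffs gives −20q + 11 = 9q − 1 ⇒ q = 12/29.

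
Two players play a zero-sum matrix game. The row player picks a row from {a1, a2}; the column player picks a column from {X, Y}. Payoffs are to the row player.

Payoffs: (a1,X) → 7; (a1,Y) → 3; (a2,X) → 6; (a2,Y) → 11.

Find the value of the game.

59/9

Row minima: a1 → 3, a2 → 6; maximin = 6.
Column maxima: X → 7, Y → 11; minimax = 7.
6 ≠ 7, so there is no saddle point; optimal play is mixed.
Let the row player play a1 with probability p. Expected payoff against X: 7p + 6(1−p) = p + 6; against Y: 3p + 11(1−p) = −8p + 11.
Setting these equal: p + 6 = −8p + 11 ⇒ 9p = 5 ⇒ p = 5/9, and the value is (1)·(5/9) + 6 = 59/9.
For the column player: with q = P(X), equating a1's and a2's payoffs gives 4q + 3 = −5q + 11 ⇒ q = 8/9.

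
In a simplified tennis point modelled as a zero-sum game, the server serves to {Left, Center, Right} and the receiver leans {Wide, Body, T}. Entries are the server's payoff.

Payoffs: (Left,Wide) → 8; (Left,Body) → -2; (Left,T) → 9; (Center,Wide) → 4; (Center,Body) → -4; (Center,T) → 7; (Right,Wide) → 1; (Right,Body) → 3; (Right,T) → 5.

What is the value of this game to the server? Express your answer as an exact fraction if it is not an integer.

13/6

Row minima: Left → -2, Center → -4, Right → 1; maximin = 1.
Column maxima: Wide → 8, Body → 3, T → 9; minimax = 3.
1 ≠ 3, so there is no saddle point; optimal play is mixed.
Center is strictly dominated by Left, so the server never plays it.
T is strictly dominated by Wide (it gives the server strictly more in every row), so the receiver never plays it.
On the remaining 2×2 (Left, Right vs Wide, Body):
Let the server play Left with probability p. Expected payoff against Wide: 8p + 1(1−p) = 7p + 1; against Body: (-2)p + 3(1−p) = −5p + 3.
Setting these equal: 7p + 1 = −5p + 3 ⇒ 12p = 2 ⇒ p = 1/6, and the value is (7)·(1/6) + 1 = 13/6.
For the receiver: with q = P(Wide), equating Left's and Right's payoffs gives 10q − 2 = −2q + 3 ⇒ q = 5/12.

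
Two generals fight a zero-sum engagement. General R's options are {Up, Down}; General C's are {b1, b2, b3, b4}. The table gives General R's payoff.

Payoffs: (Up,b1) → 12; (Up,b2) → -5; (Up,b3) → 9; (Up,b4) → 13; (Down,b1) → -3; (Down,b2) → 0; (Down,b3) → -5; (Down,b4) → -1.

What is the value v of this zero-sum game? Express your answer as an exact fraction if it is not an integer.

Row minima: Up → -5, Down → -5; maximin = -5.
Column maxima: b1 → 12, b2 → 0, b3 → 9, b4 → 13; minimax = 0.
-5 ≠ 0, so there is no saddle point; optimal play is mixed.
b1 is strictly dominated by b3 (it gives General R strictly more in every row), so General C never plays it.
b4 is strictly dominated by b3 (it gives General R strictly more in every row), so General C never plays it.
On the remaining 2×2 (Up, Down vs b2, b3):
Let General R play Up with probability p. Expected payoff against b2: (-5)p + 0(1−p) = −5p; against b3: 9p + (-5)(1−p) = 14p − 5.
Setting these equal: −5p = 14p − 5 ⇒ −19p = -5 ⇒ p = 5/19, and the value is (-5)·(5/19) = -25/19.
For General C: with q = P(b2), equating Up's and Down's payoffs gives −14q + 9 = 5q − 5 ⇒ q = 14/19.

-25/19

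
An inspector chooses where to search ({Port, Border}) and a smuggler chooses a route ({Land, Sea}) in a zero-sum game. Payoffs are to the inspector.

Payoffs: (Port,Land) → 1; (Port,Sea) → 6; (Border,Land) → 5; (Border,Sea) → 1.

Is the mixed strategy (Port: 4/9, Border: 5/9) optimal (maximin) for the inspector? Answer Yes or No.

Against Land this mix gives (4/9)·1 + (5/9)·5 = 29/9.
Against Sea this mix gives (4/9)·6 + (5/9)·1 = 29/9.
All of the smuggler's active replies (Land, Sea) yield 29/9, and no column does worse for the inspector. The mix makes the smuggler indifferent and guarantees 29/9, so it is optimal.

Yes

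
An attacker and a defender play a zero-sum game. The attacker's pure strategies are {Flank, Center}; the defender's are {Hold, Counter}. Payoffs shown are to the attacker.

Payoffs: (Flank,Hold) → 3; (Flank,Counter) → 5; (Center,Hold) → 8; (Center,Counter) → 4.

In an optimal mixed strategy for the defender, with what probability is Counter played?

5/6

Row minima: Flank → 3, Center → 4; maximin = 4.
Column maxima: Hold → 8, Counter → 5; minimax = 5.
4 ≠ 5, so there is no saddle point; optimal play is mixed.
Let the attacker play Flank with probability p. Expected payoff against Hold: 3p + 8(1−p) = −5p + 8; against Counter: 5p + 4(1−p) = p + 4.
Setting these equal: −5p + 8 = p + 4 ⇒ −6p = -4 ⇒ p = 2/3, and the value is (-5)·(2/3) + 8 = 14/3.
For the defender: with q = P(Hold), equating Flank's and Center's payoffs gives −2q + 5 = 4q + 4 ⇒ q = 1/6.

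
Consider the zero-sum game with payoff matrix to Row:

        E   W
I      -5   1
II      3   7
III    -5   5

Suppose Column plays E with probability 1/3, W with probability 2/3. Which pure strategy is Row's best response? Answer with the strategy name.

Expected payoff of I: (1/3)·(-5) + (2/3)·1 = -1.
Expected payoff of II: (1/3)·3 + (2/3)·7 = 17/3.
Expected payoff of III: (1/3)·(-5) + (2/3)·5 = 5/3.
The largest is 17/3, so Row's best response is II.

II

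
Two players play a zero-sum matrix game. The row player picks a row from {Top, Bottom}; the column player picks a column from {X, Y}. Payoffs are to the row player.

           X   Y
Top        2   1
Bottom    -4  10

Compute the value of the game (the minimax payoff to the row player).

Row minima: Top → 1, Bottom → -4; maximin = 1.
Column maxima: X → 2, Y → 10; minimax = 2.
1 ≠ 2, so there is no saddle point; optimal play is mixed.
Let the row player play Top with probability p. Expected payoff against X: 2p + (-4)(1−p) = 6p − 4; against Y: 1p + 10(1−p) = −9p + 10.
Setting these equal: 6p − 4 = −9p + 10 ⇒ 15p = 14 ⇒ p = 14/15, and the value is (6)·(14/15) − 4 = 8/5.
For the column player: with q = P(X), equating Top's and Bottom's payoffs gives q + 1 = −14q + 10 ⇒ q = 3/5.

8/5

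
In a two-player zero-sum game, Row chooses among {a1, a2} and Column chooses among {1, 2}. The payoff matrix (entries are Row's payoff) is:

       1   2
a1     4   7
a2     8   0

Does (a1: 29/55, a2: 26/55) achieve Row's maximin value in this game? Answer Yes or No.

Against 1 this mix gives (29/55)·4 + (26/55)·8 = 324/55.
Against 2 this mix gives (29/55)·7 + (26/55)·0 = 203/55.
Column will play 2, holding Row to 203/55. Shifting weight toward the row that does better against 2 would raise this floor (the equalizing mix achieves 56/11 against both 2 and 1), so the proposed strategy is not optimal.

No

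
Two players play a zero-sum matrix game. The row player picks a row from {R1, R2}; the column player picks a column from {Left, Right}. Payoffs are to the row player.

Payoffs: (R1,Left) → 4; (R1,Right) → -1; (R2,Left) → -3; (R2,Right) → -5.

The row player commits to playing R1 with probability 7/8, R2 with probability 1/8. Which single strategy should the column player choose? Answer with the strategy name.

Right

If the column player plays Left, the row player's expected payoff is (7/8)·4 + (1/8)·(-3) = 25/8.
If the column player plays Right, the row player's expected payoff is (7/8)·(-1) + (1/8)·(-5) = -3/2.
The column player minimizes the row player's payoff; the smallest is -3/2, so the best response is Right.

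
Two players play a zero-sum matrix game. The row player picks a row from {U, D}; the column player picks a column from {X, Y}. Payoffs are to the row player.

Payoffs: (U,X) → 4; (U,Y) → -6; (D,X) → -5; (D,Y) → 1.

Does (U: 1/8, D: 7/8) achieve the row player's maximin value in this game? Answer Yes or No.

Against X this mix gives (1/8)·4 + (7/8)·(-5) = -31/8.
Against Y this mix gives (1/8)·(-6) + (7/8)·1 = 1/8.
The column player will play X, holding the row player to -31/8. Shifting weight toward the row that does better against X would raise this floor (the equalizing mix achieves -13/8 against both X and Y), so the proposed strategy is not optimal.

No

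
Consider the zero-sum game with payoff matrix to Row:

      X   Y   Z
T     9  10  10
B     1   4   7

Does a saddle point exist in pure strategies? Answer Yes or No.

Row minima: T → 9, B → 1; maximin = 9.
Column maxima: X → 9, Y → 10, Z → 10; minimax = 9.
maximin = minimax = 9, so a saddle point exists.

Yes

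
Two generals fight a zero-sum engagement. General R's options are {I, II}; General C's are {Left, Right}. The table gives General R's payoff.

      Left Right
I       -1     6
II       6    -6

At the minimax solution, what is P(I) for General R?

12/19

Row minima: I → -1, II → -6; maximin = -1.
Column maxima: Left → 6, Right → 6; minimax = 6.
-1 ≠ 6, so there is no saddle point; optimal play is mixed.
Let General R play I with probability p. Expected payoff against Left: (-1)p + 6(1−p) = −7p + 6; against Right: 6p + (-6)(1−p) = 12p − 6.
Setting these equal: −7p + 6 = 12p − 6 ⇒ −19p = -12 ⇒ p = 12/19, and the value is (-7)·(12/19) + 6 = 30/19.
For General C: with q = P(Left), equating I's and II's payoffs gives −7q + 6 = 12q − 6 ⇒ q = 12/19.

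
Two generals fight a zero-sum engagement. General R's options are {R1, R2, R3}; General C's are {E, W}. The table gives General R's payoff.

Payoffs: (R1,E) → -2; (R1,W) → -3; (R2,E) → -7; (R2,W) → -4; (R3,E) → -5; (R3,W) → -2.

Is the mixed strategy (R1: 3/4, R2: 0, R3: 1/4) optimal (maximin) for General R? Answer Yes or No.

Against E this mix gives (3/4)·(-2) + (1/4)·(-5) = -11/4.
Against W this mix gives (3/4)·(-3) + (1/4)·(-2) = -11/4.
All of General C's active replies (E, W) yield -11/4, and no column does worse for General R. The mix makes General C indifferent and guarantees -11/4, so it is optimal.

Yes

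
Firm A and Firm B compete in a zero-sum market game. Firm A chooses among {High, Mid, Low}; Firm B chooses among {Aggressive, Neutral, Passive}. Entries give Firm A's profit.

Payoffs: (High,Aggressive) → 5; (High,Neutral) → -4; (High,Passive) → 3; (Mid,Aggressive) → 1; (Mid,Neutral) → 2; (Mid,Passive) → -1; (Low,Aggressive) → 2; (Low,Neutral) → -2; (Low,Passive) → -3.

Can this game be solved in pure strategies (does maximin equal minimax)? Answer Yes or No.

Row minima: High → -4, Mid → -1, Low → -3; maximin = -1.
Column maxima: Aggressive → 5, Neutral → 2, Passive → 3; minimax = 2.
-1 ≠ 2, so no pure-strategy equilibrium exists.

No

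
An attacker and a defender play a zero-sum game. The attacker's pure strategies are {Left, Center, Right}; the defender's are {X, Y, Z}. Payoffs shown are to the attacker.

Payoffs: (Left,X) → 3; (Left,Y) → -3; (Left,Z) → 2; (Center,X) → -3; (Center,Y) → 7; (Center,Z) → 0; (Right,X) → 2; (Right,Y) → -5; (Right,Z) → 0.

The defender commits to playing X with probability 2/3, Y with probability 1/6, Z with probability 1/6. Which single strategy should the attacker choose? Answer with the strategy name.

Expected payoff of Left: (2/3)·3 + (1/6)·(-3) + (1/6)·2 = 11/6.
Expected payoff of Center: (2/3)·(-3) + (1/6)·7 + (1/6)·0 = -5/6.
Expected payoff of Right: (2/3)·2 + (1/6)·(-5) + (1/6)·0 = 1/2.
The largest is 11/6, so the attacker's best response is Left.

Left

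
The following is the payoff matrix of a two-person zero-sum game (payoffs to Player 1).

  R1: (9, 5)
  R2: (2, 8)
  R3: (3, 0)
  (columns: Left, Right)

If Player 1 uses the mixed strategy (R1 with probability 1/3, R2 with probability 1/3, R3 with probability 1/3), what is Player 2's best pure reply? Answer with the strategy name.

If Player 2 plays Left, Player 1's expected payoff is (1/3)·9 + (1/3)·2 + (1/3)·3 = 14/3.
If Player 2 plays Right, Player 1's expected payoff is (1/3)·5 + (1/3)·8 + (1/3)·0 = 13/3.
Player 2 minimizes Player 1's payoff; the smallest is 13/3, so the best response is Right.

Right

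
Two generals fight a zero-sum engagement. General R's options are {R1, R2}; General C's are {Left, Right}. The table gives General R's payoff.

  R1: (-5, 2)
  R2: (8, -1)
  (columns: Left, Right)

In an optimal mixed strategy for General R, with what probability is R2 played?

Row minima: R1 → -5, R2 → -1; maximin = -1.
Column maxima: Left → 8, Right → 2; minimax = 2.
-1 ≠ 2, so there is no saddle point; optimal play is mixed.
Let General R play R1 with probability p. Expected payoff against Left: (-5)p + 8(1−p) = −13p + 8; against Right: 2p + (-1)(1−p) = 3p − 1.
Setting these equal: −13p + 8 = 3p − 1 ⇒ −16p = -9 ⇒ p = 9/16, and the value is (-13)·(9/16) + 8 = 11/16.
For General C: with q = P(Left), equating R1's and R2's payoffs gives −7q + 2 = 9q − 1 ⇒ q = 3/16.

7/16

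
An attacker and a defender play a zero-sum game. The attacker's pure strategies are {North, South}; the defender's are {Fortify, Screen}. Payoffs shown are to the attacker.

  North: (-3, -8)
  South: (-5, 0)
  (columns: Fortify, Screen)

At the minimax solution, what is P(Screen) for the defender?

1/5

Row minima: North → -8, South → -5; maximin = -5.
Column maxima: Fortify → -3, Screen → 0; minimax = -3.
-5 ≠ -3, so there is no saddle point; optimal play is mixed.
Let the attacker play North with probability p. Expected payoff against Fortify: (-3)p + (-5)(1−p) = 2p − 5; against Screen: (-8)p + 0(1−p) = −8p.
Setting these equal: 2p − 5 = −8p ⇒ 10p = 5 ⇒ p = 1/2, and the value is (2)·(1/2) − 5 = -4.
For the defender: with q = P(Fortify), equating North's and South's payoffs gives 5q − 8 = −5q ⇒ q = 4/5.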